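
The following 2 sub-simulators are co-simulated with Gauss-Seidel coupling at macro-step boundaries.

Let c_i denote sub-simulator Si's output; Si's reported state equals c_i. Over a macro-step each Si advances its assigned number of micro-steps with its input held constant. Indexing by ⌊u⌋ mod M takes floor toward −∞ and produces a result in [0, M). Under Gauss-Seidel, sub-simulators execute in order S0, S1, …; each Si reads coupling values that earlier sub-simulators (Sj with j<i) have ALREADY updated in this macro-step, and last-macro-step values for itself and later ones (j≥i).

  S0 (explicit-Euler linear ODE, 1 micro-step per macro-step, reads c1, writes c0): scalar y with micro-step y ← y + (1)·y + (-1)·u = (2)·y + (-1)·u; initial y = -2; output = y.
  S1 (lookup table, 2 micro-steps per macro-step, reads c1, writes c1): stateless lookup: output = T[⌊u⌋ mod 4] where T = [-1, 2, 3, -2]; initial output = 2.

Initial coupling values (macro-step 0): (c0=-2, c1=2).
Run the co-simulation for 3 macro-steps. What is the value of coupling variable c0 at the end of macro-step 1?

c0 at macro-step 1 = -6

macro 1: S0 reads c1=2 → after 1×micro: -6; S1 reads c1=2 → after 2×micro: 3 ⇒ (c0=-6, c1=3)
macro 2: S0 reads c1=3 → after 1×micro: -15; S1 reads c1=3 → after 2×micro: -2 ⇒ (c0=-15, c1=-2)
macro 3: S0 reads c1=-2 → after 1×micro: -28; S1 reads c1=-2 → after 2×micro: 3 ⇒ (c0=-28, c1=3)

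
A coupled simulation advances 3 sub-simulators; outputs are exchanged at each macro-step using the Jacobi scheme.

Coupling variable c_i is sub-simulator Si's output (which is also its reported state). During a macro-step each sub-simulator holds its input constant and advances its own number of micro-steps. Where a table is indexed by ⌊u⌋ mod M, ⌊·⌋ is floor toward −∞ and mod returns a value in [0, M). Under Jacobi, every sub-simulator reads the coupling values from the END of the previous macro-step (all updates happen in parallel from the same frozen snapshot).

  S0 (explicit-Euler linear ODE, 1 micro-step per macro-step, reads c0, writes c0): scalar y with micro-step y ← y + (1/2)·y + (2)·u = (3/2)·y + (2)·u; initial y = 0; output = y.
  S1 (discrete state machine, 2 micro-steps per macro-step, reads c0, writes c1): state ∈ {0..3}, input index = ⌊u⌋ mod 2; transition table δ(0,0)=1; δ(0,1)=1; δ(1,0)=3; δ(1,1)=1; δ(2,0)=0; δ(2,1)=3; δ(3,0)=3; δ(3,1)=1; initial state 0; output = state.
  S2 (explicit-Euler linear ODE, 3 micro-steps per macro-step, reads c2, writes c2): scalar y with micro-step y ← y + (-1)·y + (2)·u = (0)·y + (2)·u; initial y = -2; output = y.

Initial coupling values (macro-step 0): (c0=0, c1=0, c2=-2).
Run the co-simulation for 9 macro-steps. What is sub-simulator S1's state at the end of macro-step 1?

S1 state at macro-step 1 = 3

macro 1: S0 reads c0=0 → after 1×micro: 0; S1 reads c0=0 → after 2×micro: 3; S2 reads c2=-2 → after 3×micro: -4 ⇒ (c0=0, c1=3, c2=-4)
macro 2: S0 reads c0=0 → after 1×micro: 0; S1 reads c0=0 → after 2×micro: 3; S2 reads c2=-4 → after 3×micro: -8 ⇒ (c0=0, c1=3, c2=-8)
macro 3: S0 reads c0=0 → after 1×micro: 0; S1 reads c0=0 → after 2×micro: 3; S2 reads c2=-8 → after 3×micro: -16 ⇒ (c0=0, c1=3, c2=-16)
macro 4: S0 reads c0=0 → after 1×micro: 0; S1 reads c0=0 → after 2×micro: 3; S2 reads c2=-16 → after 3×micro: -32 ⇒ (c0=0, c1=3, c2=-32)
macro 5: S0 reads c0=0 → after 1×micro: 0; S1 reads c0=0 → after 2×micro: 3; S2 reads c2=-32 → after 3×micro: -64 ⇒ (c0=0, c1=3, c2=-64)
macro 6: S0 reads c0=0 → after 1×micro: 0; S1 reads c0=0 → after 2×micro: 3; S2 reads c2=-64 → after 3×micro: -128 ⇒ (c0=0, c1=3, c2=-128)
macro 7: S0 reads c0=0 → after 1×micro: 0; S1 reads c0=0 → after 2×micro: 3; S2 reads c2=-128 → after 3×micro: -256 ⇒ (c0=0, c1=3, c2=-256)
macro 8: S0 reads c0=0 → after 1×micro: 0; S1 reads c0=0 → after 2×micro: 3; S2 reads c2=-256 → after 3×micro: -512 ⇒ (c0=0, c1=3, c2=-512)
macro 9: S0 reads c0=0 → after 1×micro: 0; S1 reads c0=0 → after 2×micro: 3; S2 reads c2=-512 → after 3×micro: -1024 ⇒ (c0=0, c1=3, c2=-1024)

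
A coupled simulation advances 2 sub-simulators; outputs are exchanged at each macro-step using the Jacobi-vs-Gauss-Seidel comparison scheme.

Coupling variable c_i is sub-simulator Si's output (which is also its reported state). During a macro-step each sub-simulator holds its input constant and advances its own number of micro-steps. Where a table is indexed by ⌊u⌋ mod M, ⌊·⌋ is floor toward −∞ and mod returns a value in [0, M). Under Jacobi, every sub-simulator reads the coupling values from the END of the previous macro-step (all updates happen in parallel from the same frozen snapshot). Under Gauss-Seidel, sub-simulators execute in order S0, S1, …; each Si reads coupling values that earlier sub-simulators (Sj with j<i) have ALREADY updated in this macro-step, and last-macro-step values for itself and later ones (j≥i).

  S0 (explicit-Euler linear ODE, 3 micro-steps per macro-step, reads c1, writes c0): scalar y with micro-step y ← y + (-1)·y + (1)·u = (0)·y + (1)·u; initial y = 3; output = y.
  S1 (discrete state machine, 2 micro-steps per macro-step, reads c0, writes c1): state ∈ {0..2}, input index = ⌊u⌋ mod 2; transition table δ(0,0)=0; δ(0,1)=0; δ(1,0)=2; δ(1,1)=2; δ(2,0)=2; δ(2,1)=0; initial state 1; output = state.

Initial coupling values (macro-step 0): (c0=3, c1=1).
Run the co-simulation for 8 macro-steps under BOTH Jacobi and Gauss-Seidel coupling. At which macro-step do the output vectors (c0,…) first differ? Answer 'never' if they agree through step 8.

[Jacobi] macro 1: S0 reads c1=1 → after 3×micro: 1; S1 reads c0=3 → after 2×micro: 0 ⇒ (c0=1, c1=0)
[Jacobi] macro 2: S0 reads c1=0 → after 3×micro: 0; S1 reads c0=1 → after 2×micro: 0 ⇒ (c0=0, c1=0)
[Jacobi] macro 3: S0 reads c1=0 → after 3×micro: 0; S1 reads c0=0 → after 2×micro: 0 ⇒ (c0=0, c1=0)
[Jacobi] macro 4: S0 reads c1=0 → after 3×micro: 0; S1 reads c0=0 → after 2×micro: 0 ⇒ (c0=0, c1=0)
[Jacobi] macro 5: S0 reads c1=0 → after 3×micro: 0; S1 reads c0=0 → after 2×micro: 0 ⇒ (c0=0, c1=0)
[Jacobi] macro 6: S0 reads c1=0 → after 3×micro: 0; S1 reads c0=0 → after 2×micro: 0 ⇒ (c0=0, c1=0)
[Jacobi] macro 7: S0 reads c1=0 → after 3×micro: 0; S1 reads c0=0 → after 2×micro: 0 ⇒ (c0=0, c1=0)
[Jacobi] macro 8: S0 reads c1=0 → after 3×micro: 0; S1 reads c0=0 → after 2×micro: 0 ⇒ (c0=0, c1=0)
[Gauss-Seidel] macro 1: S0 reads c1=1 → after 3×micro: 1; S1 reads c0=1 → after 2×micro: 0 ⇒ (c0=1, c1=0)
[Gauss-Seidel] macro 2: S0 reads c1=0 → after 3×micro: 0; S1 reads c0=0 → after 2×micro: 0 ⇒ (c0=0, c1=0)
[Gauss-Seidel] macro 3: S0 reads c1=0 → after 3×micro: 0; S1 reads c0=0 → after 2×micro: 0 ⇒ (c0=0, c1=0)
[Gauss-Seidel] macro 4: S0 reads c1=0 → after 3×micro: 0; S1 reads c0=0 → after 2×micro: 0 ⇒ (c0=0, c1=0)
[Gauss-Seidel] macro 5: S0 reads c1=0 → after 3×micro: 0; S1 reads c0=0 → after 2×micro: 0 ⇒ (c0=0, c1=0)
[Gauss-Seidel] macro 6: S0 reads c1=0 → after 3×micro: 0; S1 reads c0=0 → after 2×micro: 0 ⇒ (c0=0, c1=0)
[Gauss-Seidel] macro 7: S0 reads c1=0 → after 3×micro: 0; S1 reads c0=0 → after 2×micro: 0 ⇒ (c0=0, c1=0)
[Gauss-Seidel] macro 8: S0 reads c1=0 → after 3×micro: 0; S1 reads c0=0 → after 2×micro: 0 ⇒ (c0=0, c1=0)

first divergence at macro-step: never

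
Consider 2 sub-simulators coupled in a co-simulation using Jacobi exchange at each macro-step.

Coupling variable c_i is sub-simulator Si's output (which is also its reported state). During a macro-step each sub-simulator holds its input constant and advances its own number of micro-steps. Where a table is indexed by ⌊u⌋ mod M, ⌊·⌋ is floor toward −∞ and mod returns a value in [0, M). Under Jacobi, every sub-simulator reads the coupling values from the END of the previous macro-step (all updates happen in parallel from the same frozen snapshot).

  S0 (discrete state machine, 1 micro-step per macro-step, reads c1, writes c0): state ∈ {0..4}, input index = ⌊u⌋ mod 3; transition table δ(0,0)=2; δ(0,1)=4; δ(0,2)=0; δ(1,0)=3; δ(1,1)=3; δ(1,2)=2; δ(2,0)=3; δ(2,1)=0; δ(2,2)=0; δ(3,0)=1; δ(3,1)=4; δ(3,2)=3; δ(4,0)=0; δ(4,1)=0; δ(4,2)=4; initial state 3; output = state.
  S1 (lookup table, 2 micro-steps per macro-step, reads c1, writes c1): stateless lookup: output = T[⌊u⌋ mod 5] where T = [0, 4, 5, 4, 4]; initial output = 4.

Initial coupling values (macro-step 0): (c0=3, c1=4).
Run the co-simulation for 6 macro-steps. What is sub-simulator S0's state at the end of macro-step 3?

S0 state at macro-step 3 = 4

macro 1: S0 reads c1=4 → after 1×micro: 4; S1 reads c1=4 → after 2×micro: 4 ⇒ (c0=4, c1=4)
macro 2: S0 reads c1=4 → after 1×micro: 0; S1 reads c1=4 → after 2×micro: 4 ⇒ (c0=0, c1=4)
macro 3: S0 reads c1=4 → after 1×micro: 4; S1 reads c1=4 → after 2×micro: 4 ⇒ (c0=4, c1=4)
macro 4: S0 reads c1=4 → after 1×micro: 0; S1 reads c1=4 → after 2×micro: 4 ⇒ (c0=0, c1=4)
macro 5: S0 reads c1=4 → after 1×micro: 4; S1 reads c1=4 → after 2×micro: 4 ⇒ (c0=4, c1=4)
macro 6: S0 reads c1=4 → after 1×micro: 0; S1 reads c1=4 → after 2×micro: 4 ⇒ (c0=0, c1=4)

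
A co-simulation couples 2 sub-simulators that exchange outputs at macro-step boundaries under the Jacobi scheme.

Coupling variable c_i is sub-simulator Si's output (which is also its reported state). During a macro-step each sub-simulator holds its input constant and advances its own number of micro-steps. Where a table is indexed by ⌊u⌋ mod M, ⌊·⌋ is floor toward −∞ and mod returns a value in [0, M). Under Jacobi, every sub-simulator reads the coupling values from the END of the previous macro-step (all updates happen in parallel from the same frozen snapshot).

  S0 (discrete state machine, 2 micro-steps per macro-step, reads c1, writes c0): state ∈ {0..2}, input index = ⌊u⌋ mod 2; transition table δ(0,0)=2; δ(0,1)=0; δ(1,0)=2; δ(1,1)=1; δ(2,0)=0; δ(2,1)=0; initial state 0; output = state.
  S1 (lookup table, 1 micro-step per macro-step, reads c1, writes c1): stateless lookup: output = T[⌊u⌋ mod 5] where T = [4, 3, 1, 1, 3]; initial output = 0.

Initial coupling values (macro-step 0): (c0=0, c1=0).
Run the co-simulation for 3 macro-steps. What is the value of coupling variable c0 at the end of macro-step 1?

macro 1: S0 reads c1=0 → after 2×micro: 0; S1 reads c1=0 → after 1×micro: 4 ⇒ (c0=0, c1=4)
macro 2: S0 reads c1=4 → after 2×micro: 0; S1 reads c1=4 → after 1×micro: 3 ⇒ (c0=0, c1=3)
macro 3: S0 reads c1=3 → after 2×micro: 0; S1 reads c1=3 → after 1×micro: 1 ⇒ (c0=0, c1=1)

c0 at macro-step 1 = 0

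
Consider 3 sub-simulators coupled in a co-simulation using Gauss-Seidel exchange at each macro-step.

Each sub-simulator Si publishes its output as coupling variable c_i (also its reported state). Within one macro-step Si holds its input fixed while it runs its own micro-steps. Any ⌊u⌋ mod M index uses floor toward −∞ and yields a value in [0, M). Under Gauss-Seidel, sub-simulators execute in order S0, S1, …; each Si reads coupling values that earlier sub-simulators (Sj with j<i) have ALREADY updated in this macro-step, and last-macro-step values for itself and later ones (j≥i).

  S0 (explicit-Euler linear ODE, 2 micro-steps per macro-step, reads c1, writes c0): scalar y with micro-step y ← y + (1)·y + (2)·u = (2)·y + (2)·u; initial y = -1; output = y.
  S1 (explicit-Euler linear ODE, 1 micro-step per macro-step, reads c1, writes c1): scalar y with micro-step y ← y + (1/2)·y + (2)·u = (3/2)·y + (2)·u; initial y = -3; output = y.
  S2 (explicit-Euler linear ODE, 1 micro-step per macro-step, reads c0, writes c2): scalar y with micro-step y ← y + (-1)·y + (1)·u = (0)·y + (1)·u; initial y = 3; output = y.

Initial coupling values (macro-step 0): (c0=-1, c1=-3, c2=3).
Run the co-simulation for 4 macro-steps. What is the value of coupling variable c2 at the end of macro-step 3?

macro 1: S0 reads c1=-3 → after 2×micro: -22; S1 reads c1=-3 → after 1×micro: -21/2; S2 reads c0=-22 → after 1×micro: -22 ⇒ (c0=-22, c1=-21/2, c2=-22)
macro 2: S0 reads c1=-21/2 → after 2×micro: -151; S1 reads c1=-21/2 → after 1×micro: -147/4; S2 reads c0=-151 → after 1×micro: -151 ⇒ (c0=-151, c1=-147/4, c2=-151)
macro 3: S0 reads c1=-147/4 → after 2×micro: -1649/2; S1 reads c1=-147/4 → after 1×micro: -1029/8; S2 reads c0=-1649/2 → after 1×micro: -1649/2 ⇒ (c0=-1649/2, c1=-1029/8, c2=-1649/2)
macro 4: S0 reads c1=-1029/8 → after 2×micro: -16279/4; S1 reads c1=-1029/8 → after 1×micro: -7203/16; S2 reads c0=-16279/4 → after 1×micro: -16279/4 ⇒ (c0=-16279/4, c1=-7203/16, c2=-16279/4)

c2 at macro-step 3 = -1649/2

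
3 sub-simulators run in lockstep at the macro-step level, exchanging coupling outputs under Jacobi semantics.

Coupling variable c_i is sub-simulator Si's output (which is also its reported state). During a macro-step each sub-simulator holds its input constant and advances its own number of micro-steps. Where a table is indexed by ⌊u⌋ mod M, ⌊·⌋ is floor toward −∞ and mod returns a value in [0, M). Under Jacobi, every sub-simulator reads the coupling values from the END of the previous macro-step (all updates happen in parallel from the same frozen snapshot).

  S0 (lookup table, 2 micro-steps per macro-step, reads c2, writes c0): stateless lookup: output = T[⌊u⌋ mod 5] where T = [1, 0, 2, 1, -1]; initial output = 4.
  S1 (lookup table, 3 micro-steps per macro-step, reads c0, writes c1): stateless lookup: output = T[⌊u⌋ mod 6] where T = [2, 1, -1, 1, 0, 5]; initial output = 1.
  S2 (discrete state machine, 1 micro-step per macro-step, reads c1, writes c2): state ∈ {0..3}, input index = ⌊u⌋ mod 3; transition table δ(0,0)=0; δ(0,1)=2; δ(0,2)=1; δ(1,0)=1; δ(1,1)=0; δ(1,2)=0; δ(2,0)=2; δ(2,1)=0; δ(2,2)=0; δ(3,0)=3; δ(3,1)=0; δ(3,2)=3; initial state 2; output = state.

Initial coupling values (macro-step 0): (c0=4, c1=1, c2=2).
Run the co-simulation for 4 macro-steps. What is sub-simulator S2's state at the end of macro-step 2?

macro 1: S0 reads c2=2 → after 2×micro: 2; S1 reads c0=4 → after 3×micro: 0; S2 reads c1=1 → after 1×micro: 0 ⇒ (c0=2, c1=0, c2=0)
macro 2: S0 reads c2=0 → after 2×micro: 1; S1 reads c0=2 → after 3×micro: -1; S2 reads c1=0 → after 1×micro: 0 ⇒ (c0=1, c1=-1, c2=0)
macro 3: S0 reads c2=0 → after 2×micro: 1; S1 reads c0=1 → after 3×micro: 1; S2 reads c1=-1 → after 1×micro: 1 ⇒ (c0=1, c1=1, c2=1)
macro 4: S0 reads c2=1 → after 2×micro: 0; S1 reads c0=1 → after 3×micro: 1; S2 reads c1=1 → after 1×micro: 0 ⇒ (c0=0, c1=1, c2=0)

S2 state at macro-step 2 = 0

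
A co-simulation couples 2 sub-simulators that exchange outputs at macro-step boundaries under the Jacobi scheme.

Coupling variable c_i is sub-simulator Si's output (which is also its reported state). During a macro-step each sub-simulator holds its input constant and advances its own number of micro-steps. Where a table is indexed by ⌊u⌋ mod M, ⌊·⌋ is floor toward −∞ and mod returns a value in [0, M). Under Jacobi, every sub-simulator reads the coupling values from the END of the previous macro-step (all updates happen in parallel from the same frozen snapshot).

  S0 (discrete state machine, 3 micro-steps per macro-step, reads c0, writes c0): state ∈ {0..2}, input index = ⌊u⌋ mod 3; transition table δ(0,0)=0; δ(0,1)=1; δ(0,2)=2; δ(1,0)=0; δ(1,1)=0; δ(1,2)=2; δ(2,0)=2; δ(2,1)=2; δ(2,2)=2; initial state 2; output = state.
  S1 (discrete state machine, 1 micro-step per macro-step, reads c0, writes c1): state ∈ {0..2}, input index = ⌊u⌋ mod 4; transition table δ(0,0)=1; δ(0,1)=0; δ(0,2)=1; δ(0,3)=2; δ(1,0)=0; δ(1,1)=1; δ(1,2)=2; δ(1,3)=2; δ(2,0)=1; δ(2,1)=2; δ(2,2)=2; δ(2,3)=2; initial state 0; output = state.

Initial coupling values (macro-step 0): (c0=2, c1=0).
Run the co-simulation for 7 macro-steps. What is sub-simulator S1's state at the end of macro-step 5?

macro 1: S0 reads c0=2 → after 3×micro: 2; S1 reads c0=2 → after 1×micro: 1 ⇒ (c0=2, c1=1)
macro 2: S0 reads c0=2 → after 3×micro: 2; S1 reads c0=2 → after 1×micro: 2 ⇒ (c0=2, c1=2)
macro 3: S0 reads c0=2 → after 3×micro: 2; S1 reads c0=2 → after 1×micro: 2 ⇒ (c0=2, c1=2)
macro 4: S0 reads c0=2 → after 3×micro: 2; S1 reads c0=2 → after 1×micro: 2 ⇒ (c0=2, c1=2)
macro 5: S0 reads c0=2 → after 3×micro: 2; S1 reads c0=2 → after 1×micro: 2 ⇒ (c0=2, c1=2)
macro 6: S0 reads c0=2 → after 3×micro: 2; S1 reads c0=2 → after 1×micro: 2 ⇒ (c0=2, c1=2)
macro 7: S0 reads c0=2 → after 3×micro: 2; S1 reads c0=2 → after 1×micro: 2 ⇒ (c0=2, c1=2)

S1 state at macro-step 5 = 2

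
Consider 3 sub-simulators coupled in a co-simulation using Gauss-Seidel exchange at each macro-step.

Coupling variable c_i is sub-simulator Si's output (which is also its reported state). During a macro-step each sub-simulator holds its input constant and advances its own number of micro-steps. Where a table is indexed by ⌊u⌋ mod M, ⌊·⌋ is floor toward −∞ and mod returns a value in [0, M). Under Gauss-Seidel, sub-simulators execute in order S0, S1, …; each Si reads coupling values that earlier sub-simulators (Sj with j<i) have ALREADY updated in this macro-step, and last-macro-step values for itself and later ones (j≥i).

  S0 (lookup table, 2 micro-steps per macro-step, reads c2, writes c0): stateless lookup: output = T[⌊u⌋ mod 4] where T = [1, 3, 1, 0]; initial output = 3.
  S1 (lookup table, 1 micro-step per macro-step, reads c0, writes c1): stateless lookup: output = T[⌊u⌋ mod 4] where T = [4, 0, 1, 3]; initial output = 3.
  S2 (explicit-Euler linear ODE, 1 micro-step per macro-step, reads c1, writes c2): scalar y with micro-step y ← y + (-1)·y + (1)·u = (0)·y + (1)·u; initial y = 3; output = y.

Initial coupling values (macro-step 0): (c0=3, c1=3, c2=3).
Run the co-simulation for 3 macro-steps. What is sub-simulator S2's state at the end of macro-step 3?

macro 1: S0 reads c2=3 → after 2×micro: 0; S1 reads c0=0 → after 1×micro: 4; S2 reads c1=4 → after 1×micro: 4 ⇒ (c0=0, c1=4, c2=4)
macro 2: S0 reads c2=4 → after 2×micro: 1; S1 reads c0=1 → after 1×micro: 0; S2 reads c1=0 → after 1×micro: 0 ⇒ (c0=1, c1=0, c2=0)
macro 3: S0 reads c2=0 → after 2×micro: 1; S1 reads c0=1 → after 1×micro: 0; S2 reads c1=0 → after 1×micro: 0 ⇒ (c0=1, c1=0, c2=0)

S2 state at macro-step 3 = 0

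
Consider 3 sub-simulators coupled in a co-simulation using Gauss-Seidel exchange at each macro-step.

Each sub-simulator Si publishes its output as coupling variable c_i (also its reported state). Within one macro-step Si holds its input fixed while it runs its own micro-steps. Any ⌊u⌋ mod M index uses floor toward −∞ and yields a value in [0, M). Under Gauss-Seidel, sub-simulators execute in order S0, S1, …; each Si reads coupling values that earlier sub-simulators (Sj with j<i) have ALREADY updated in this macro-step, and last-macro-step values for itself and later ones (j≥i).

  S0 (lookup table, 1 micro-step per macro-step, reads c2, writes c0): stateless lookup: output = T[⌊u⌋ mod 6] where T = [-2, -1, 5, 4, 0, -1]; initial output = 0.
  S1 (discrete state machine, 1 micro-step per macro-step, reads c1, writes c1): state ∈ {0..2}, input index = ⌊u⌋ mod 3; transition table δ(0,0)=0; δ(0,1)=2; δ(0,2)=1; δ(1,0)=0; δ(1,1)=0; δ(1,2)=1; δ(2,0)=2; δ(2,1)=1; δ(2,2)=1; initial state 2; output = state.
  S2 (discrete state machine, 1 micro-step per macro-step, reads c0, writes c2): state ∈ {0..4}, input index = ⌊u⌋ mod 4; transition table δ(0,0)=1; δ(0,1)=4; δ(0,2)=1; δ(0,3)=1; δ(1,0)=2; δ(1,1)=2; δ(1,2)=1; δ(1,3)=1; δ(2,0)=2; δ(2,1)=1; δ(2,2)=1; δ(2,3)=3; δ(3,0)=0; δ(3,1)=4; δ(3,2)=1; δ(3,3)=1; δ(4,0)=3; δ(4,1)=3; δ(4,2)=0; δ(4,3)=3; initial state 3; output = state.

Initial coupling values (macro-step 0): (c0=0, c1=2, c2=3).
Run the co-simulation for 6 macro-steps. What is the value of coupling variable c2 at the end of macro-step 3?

macro 1: S0 reads c2=3 → after 1×micro: 4; S1 reads c1=2 → after 1×micro: 1; S2 reads c0=4 → after 1×micro: 0 ⇒ (c0=4, c1=1, c2=0)
macro 2: S0 reads c2=0 → after 1×micro: -2; S1 reads c1=1 → after 1×micro: 0; S2 reads c0=-2 → after 1×micro: 1 ⇒ (c0=-2, c1=0, c2=1)
macro 3: S0 reads c2=1 → after 1×micro: -1; S1 reads c1=0 → after 1×micro: 0; S2 reads c0=-1 → after 1×micro: 1 ⇒ (c0=-1, c1=0, c2=1)
macro 4: S0 reads c2=1 → after 1×micro: -1; S1 reads c1=0 → after 1×micro: 0; S2 reads c0=-1 → after 1×micro: 1 ⇒ (c0=-1, c1=0, c2=1)
macro 5: S0 reads c2=1 → after 1×micro: -1; S1 reads c1=0 → after 1×micro: 0; S2 reads c0=-1 → after 1×micro: 1 ⇒ (c0=-1, c1=0, c2=1)
macro 6: S0 reads c2=1 → after 1×micro: -1; S1 reads c1=0 → after 1×micro: 0; S2 reads c0=-1 → after 1×micro: 1 ⇒ (c0=-1, c1=0, c2=1)

c2 at macro-step 3 = 1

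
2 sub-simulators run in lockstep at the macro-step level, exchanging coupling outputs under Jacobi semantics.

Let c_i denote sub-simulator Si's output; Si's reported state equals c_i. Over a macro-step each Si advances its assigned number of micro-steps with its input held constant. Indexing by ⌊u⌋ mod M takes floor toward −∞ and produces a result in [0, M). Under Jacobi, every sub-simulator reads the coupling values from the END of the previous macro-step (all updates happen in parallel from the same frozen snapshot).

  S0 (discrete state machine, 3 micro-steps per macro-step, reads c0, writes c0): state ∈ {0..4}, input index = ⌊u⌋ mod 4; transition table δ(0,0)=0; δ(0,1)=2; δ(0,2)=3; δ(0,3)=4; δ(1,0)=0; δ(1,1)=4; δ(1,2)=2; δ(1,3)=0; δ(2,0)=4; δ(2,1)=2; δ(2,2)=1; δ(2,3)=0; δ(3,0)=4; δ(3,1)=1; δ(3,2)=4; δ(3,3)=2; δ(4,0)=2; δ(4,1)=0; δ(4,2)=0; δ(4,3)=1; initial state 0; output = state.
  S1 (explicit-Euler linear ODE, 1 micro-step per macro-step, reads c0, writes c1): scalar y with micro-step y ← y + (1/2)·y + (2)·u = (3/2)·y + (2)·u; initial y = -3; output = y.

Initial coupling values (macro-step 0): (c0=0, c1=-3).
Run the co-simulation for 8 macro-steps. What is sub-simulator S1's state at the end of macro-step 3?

macro 1: S0 reads c0=0 → after 3×micro: 0; S1 reads c0=0 → after 1×micro: -9/2 ⇒ (c0=0, c1=-9/2)
macro 2: S0 reads c0=0 → after 3×micro: 0; S1 reads c0=0 → after 1×micro: -27/4 ⇒ (c0=0, c1=-27/4)
macro 3: S0 reads c0=0 → after 3×micro: 0; S1 reads c0=0 → after 1×micro: -81/8 ⇒ (c0=0, c1=-81/8)
macro 4: S0 reads c0=0 → after 3×micro: 0; S1 reads c0=0 → after 1×micro: -243/16 ⇒ (c0=0, c1=-243/16)
macro 5: S0 reads c0=0 → after 3×micro: 0; S1 reads c0=0 → after 1×micro: -729/32 ⇒ (c0=0, c1=-729/32)
macro 6: S0 reads c0=0 → after 3×micro: 0; S1 reads c0=0 → after 1×micro: -2187/64 ⇒ (c0=0, c1=-2187/64)
macro 7: S0 reads c0=0 → after 3×micro: 0; S1 reads c0=0 → after 1×micro: -6561/128 ⇒ (c0=0, c1=-6561/128)
macro 8: S0 reads c0=0 → after 3×micro: 0; S1 reads c0=0 → after 1×micro: -19683/256 ⇒ (c0=0, c1=-19683/256)

S1 state at macro-step 3 = -81/8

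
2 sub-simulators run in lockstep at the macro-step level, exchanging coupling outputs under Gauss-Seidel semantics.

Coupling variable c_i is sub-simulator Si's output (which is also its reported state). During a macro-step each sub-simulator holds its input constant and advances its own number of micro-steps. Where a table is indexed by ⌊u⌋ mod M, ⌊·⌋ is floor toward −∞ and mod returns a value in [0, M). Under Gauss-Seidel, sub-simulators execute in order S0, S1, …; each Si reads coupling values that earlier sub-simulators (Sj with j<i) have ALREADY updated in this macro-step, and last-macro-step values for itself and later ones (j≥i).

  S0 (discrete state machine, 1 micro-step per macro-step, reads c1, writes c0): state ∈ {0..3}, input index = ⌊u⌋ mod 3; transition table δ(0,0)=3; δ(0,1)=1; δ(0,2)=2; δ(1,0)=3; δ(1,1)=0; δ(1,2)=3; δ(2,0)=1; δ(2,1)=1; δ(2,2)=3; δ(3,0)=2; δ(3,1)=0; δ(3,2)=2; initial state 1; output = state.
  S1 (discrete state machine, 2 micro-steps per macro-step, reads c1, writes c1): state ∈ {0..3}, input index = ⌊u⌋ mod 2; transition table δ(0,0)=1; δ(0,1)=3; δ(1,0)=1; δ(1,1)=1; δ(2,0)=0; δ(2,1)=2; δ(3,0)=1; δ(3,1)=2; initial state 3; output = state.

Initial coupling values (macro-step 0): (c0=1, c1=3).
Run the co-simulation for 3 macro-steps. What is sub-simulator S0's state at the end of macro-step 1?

S0 state at macro-step 1 = 3

macro 1: S0 reads c1=3 → after 1×micro: 3; S1 reads c1=3 → after 2×micro: 2 ⇒ (c0=3, c1=2)
macro 2: S0 reads c1=2 → after 1×micro: 2; S1 reads c1=2 → after 2×micro: 1 ⇒ (c0=2, c1=1)
macro 3: S0 reads c1=1 → after 1×micro: 1; S1 reads c1=1 → after 2×micro: 1 ⇒ (c0=1, c1=1)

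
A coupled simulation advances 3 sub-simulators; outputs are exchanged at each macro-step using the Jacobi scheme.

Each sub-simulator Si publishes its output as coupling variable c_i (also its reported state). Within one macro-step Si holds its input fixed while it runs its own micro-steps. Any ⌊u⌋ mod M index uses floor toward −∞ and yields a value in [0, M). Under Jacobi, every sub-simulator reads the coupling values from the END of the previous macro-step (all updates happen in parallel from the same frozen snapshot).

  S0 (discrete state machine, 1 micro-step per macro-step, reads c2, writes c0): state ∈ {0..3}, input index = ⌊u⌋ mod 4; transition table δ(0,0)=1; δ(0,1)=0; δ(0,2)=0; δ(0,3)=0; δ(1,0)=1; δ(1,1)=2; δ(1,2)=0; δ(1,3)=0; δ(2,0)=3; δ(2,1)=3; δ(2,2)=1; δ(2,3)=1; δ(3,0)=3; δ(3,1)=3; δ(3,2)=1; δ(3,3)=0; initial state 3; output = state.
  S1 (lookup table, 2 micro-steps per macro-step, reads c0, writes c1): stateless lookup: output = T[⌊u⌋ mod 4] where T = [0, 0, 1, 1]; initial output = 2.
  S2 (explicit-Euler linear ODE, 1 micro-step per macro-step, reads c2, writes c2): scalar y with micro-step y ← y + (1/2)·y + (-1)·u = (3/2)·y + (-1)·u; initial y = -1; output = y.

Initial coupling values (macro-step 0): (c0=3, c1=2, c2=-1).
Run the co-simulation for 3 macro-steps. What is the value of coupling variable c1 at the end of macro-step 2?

c1 at macro-step 2 = 0

macro 1: S0 reads c2=-1 → after 1×micro: 0; S1 reads c0=3 → after 2×micro: 1; S2 reads c2=-1 → after 1×micro: -1/2 ⇒ (c0=0, c1=1, c2=-1/2)
macro 2: S0 reads c2=-1/2 → after 1×micro: 0; S1 reads c0=0 → after 2×micro: 0; S2 reads c2=-1/2 → after 1×micro: -1/4 ⇒ (c0=0, c1=0, c2=-1/4)
macro 3: S0 reads c2=-1/4 → after 1×micro: 0; S1 reads c0=0 → after 2×micro: 0; S2 reads c2=-1/4 → after 1×micro: -1/8 ⇒ (c0=0, c1=0, c2=-1/8)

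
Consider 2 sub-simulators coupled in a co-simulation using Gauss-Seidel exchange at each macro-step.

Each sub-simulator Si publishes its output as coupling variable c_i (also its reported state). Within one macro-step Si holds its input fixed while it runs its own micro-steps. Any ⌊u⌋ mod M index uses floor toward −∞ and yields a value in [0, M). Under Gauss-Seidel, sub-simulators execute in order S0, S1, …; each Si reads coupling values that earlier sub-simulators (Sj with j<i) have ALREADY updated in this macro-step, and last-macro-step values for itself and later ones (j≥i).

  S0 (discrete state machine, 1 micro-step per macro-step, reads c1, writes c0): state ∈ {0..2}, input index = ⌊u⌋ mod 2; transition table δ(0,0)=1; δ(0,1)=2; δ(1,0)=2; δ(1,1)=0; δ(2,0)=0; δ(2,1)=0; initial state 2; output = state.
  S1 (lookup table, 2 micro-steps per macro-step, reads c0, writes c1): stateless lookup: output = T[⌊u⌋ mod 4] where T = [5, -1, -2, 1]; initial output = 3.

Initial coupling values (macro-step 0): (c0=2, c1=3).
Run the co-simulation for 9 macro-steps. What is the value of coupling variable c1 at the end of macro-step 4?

macro 1: S0 reads c1=3 → after 1×micro: 0; S1 reads c0=0 → after 2×micro: 5 ⇒ (c0=0, c1=5)
macro 2: S0 reads c1=5 → after 1×micro: 2; S1 reads c0=2 → after 2×micro: -2 ⇒ (c0=2, c1=-2)
macro 3: S0 reads c1=-2 → after 1×micro: 0; S1 reads c0=0 → after 2×micro: 5 ⇒ (c0=0, c1=5)
macro 4: S0 reads c1=5 → after 1×micro: 2; S1 reads c0=2 → after 2×micro: -2 ⇒ (c0=2, c1=-2)
macro 5: S0 reads c1=-2 → after 1×micro: 0; S1 reads c0=0 → after 2×micro: 5 ⇒ (c0=0, c1=5)
macro 6: S0 reads c1=5 → after 1×micro: 2; S1 reads c0=2 → after 2×micro: -2 ⇒ (c0=2, c1=-2)
macro 7: S0 reads c1=-2 → after 1×micro: 0; S1 reads c0=0 → after 2×micro: 5 ⇒ (c0=0, c1=5)
macro 8: S0 reads c1=5 → after 1×micro: 2; S1 reads c0=2 → after 2×micro: -2 ⇒ (c0=2, c1=-2)
macro 9: S0 reads c1=-2 → after 1×micro: 0; S1 reads c0=0 → after 2×micro: 5 ⇒ (c0=0, c1=5)

c1 at macro-step 4 = -2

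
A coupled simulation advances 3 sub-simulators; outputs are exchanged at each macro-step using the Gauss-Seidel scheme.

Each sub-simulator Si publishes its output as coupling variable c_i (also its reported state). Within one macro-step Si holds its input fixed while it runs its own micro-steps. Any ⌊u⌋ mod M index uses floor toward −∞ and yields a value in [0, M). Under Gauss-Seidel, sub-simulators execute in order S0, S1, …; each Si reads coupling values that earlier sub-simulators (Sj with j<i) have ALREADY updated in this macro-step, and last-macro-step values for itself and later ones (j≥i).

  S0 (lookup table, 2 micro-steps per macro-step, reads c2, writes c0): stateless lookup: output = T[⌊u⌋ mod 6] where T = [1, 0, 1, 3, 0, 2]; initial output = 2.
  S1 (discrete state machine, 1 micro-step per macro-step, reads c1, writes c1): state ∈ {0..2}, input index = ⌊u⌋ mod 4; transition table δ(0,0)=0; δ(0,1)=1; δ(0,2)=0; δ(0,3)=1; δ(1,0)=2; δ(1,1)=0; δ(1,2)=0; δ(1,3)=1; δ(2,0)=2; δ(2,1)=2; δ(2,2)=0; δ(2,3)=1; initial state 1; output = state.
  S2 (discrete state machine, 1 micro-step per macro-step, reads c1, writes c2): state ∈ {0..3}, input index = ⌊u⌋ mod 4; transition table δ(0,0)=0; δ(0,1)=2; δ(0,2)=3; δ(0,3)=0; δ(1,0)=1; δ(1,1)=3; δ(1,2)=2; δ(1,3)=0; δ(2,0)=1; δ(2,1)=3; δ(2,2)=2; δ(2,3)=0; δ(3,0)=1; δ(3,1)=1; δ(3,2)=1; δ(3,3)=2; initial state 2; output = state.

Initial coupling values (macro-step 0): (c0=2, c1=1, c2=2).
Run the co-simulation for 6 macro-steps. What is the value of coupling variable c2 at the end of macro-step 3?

c2 at macro-step 3 = 1

macro 1: S0 reads c2=2 → after 2×micro: 1; S1 reads c1=1 → after 1×micro: 0; S2 reads c1=0 → after 1×micro: 1 ⇒ (c0=1, c1=0, c2=1)
macro 2: S0 reads c2=1 → after 2×micro: 0; S1 reads c1=0 → after 1×micro: 0; S2 reads c1=0 → after 1×micro: 1 ⇒ (c0=0, c1=0, c2=1)
macro 3: S0 reads c2=1 → after 2×micro: 0; S1 reads c1=0 → after 1×micro: 0; S2 reads c1=0 → after 1×micro: 1 ⇒ (c0=0, c1=0, c2=1)
macro 4: S0 reads c2=1 → after 2×micro: 0; S1 reads c1=0 → after 1×micro: 0; S2 reads c1=0 → after 1×micro: 1 ⇒ (c0=0, c1=0, c2=1)
macro 5: S0 reads c2=1 → after 2×micro: 0; S1 reads c1=0 → after 1×micro: 0; S2 reads c1=0 → after 1×micro: 1 ⇒ (c0=0, c1=0, c2=1)
macro 6: S0 reads c2=1 → after 2×micro: 0; S1 reads c1=0 → after 1×micro: 0; S2 reads c1=0 → after 1×micro: 1 ⇒ (c0=0, c1=0, c2=1)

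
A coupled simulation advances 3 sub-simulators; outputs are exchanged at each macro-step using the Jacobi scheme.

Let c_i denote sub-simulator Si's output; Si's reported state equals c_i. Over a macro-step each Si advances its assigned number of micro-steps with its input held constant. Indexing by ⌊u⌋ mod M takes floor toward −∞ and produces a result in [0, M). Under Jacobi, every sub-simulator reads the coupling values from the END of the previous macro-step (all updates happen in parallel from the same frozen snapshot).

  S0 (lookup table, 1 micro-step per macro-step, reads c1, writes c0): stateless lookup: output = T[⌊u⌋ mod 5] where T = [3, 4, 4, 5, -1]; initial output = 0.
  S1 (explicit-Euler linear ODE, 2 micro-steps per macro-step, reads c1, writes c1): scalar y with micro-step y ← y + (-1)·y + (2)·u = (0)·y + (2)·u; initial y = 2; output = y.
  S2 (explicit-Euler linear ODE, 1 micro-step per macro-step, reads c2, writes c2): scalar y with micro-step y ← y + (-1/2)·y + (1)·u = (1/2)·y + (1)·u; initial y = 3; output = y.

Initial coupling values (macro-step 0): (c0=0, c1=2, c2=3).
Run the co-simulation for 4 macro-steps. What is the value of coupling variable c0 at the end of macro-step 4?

c0 at macro-step 4 = 4

macro 1: S0 reads c1=2 → after 1×micro: 4; S1 reads c1=2 → after 2×micro: 4; S2 reads c2=3 → after 1×micro: 9/2 ⇒ (c0=4, c1=4, c2=9/2)
macro 2: S0 reads c1=4 → after 1×micro: -1; S1 reads c1=4 → after 2×micro: 8; S2 reads c2=9/2 → after 1×micro: 27/4 ⇒ (c0=-1, c1=8, c2=27/4)
macro 3: S0 reads c1=8 → after 1×micro: 5; S1 reads c1=8 → after 2×micro: 16; S2 reads c2=27/4 → after 1×micro: 81/8 ⇒ (c0=5, c1=16, c2=81/8)
macro 4: S0 reads c1=16 → after 1×micro: 4; S1 reads c1=16 → after 2×micro: 32; S2 reads c2=81/8 → after 1×micro: 243/16 ⇒ (c0=4, c1=32, c2=243/16)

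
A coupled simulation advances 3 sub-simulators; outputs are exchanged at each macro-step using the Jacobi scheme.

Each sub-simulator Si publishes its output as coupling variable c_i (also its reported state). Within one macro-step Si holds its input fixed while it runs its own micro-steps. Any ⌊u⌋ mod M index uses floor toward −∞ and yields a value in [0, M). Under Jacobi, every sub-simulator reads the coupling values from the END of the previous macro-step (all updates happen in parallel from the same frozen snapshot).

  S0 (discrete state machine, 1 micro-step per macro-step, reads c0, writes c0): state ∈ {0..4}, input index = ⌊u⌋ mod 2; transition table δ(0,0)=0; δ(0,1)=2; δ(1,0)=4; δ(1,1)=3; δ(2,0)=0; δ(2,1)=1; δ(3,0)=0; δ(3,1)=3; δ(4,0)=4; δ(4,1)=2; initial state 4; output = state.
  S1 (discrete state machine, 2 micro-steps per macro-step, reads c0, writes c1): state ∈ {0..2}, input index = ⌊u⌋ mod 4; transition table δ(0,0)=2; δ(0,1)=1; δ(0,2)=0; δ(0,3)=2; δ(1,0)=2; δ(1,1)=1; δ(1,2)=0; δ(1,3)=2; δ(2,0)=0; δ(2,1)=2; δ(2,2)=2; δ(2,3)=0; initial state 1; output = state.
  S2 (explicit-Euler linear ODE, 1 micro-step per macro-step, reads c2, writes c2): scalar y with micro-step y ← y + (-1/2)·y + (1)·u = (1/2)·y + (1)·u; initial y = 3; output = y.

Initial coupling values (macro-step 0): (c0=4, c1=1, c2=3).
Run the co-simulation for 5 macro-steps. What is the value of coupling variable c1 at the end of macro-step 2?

c1 at macro-step 2 = 0

macro 1: S0 reads c0=4 → after 1×micro: 4; S1 reads c0=4 → after 2×micro: 0; S2 reads c2=3 → after 1×micro: 9/2 ⇒ (c0=4, c1=0, c2=9/2)
macro 2: S0 reads c0=4 → after 1×micro: 4; S1 reads c0=4 → after 2×micro: 0; S2 reads c2=9/2 → after 1×micro: 27/4 ⇒ (c0=4, c1=0, c2=27/4)
macro 3: S0 reads c0=4 → after 1×micro: 4; S1 reads c0=4 → after 2×micro: 0; S2 reads c2=27/4 → after 1×micro: 81/8 ⇒ (c0=4, c1=0, c2=81/8)
macro 4: S0 reads c0=4 → after 1×micro: 4; S1 reads c0=4 → after 2×micro: 0; S2 reads c2=81/8 → after 1×micro: 243/16 ⇒ (c0=4, c1=0, c2=243/16)
macro 5: S0 reads c0=4 → after 1×micro: 4; S1 reads c0=4 → after 2×micro: 0; S2 reads c2=243/16 → after 1×micro: 729/32 ⇒ (c0=4, c1=0, c2=729/32)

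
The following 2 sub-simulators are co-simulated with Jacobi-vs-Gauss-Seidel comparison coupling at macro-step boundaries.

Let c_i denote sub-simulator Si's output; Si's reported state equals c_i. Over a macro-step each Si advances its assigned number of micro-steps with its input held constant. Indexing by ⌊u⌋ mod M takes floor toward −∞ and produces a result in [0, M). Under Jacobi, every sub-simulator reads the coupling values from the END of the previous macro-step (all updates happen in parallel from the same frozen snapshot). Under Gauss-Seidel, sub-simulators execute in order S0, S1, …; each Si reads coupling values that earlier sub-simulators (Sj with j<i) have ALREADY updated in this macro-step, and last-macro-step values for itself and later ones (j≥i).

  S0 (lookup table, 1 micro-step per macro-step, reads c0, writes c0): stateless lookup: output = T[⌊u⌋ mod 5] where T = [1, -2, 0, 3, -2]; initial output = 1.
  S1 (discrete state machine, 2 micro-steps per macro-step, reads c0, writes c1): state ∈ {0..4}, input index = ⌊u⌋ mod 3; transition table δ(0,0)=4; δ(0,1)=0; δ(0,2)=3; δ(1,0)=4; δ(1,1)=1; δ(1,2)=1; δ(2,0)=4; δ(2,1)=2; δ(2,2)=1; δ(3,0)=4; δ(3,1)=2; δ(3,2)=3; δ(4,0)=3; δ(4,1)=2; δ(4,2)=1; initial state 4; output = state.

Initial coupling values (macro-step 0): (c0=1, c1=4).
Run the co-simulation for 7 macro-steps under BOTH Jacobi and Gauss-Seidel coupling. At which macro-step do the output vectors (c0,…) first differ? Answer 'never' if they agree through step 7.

first divergence at macro-step: 2

[Jacobi] macro 1: S0 reads c0=1 → after 1×micro: -2; S1 reads c0=1 → after 2×micro: 2 ⇒ (c0=-2, c1=2)
[Jacobi] macro 2: S0 reads c0=-2 → after 1×micro: 3; S1 reads c0=-2 → after 2×micro: 2 ⇒ (c0=3, c1=2)
[Jacobi] macro 3: S0 reads c0=3 → after 1×micro: 3; S1 reads c0=3 → after 2×micro: 3 ⇒ (c0=3, c1=3)
[Jacobi] macro 4: S0 reads c0=3 → after 1×micro: 3; S1 reads c0=3 → after 2×micro: 3 ⇒ (c0=3, c1=3)
[Jacobi] macro 5: S0 reads c0=3 → after 1×micro: 3; S1 reads c0=3 → after 2×micro: 3 ⇒ (c0=3, c1=3)
[Jacobi] macro 6: S0 reads c0=3 → after 1×micro: 3; S1 reads c0=3 → after 2×micro: 3 ⇒ (c0=3, c1=3)
[Jacobi] macro 7: S0 reads c0=3 → after 1×micro: 3; S1 reads c0=3 → after 2×micro: 3 ⇒ (c0=3, c1=3)
[Gauss-Seidel] macro 1: S0 reads c0=1 → after 1×micro: -2; S1 reads c0=-2 → after 2×micro: 2 ⇒ (c0=-2, c1=2)
[Gauss-Seidel] macro 2: S0 reads c0=-2 → after 1×micro: 3; S1 reads c0=3 → after 2×micro: 3 ⇒ (c0=3, c1=3)
[Gauss-Seidel] macro 3: S0 reads c0=3 → after 1×micro: 3; S1 reads c0=3 → after 2×micro: 3 ⇒ (c0=3, c1=3)
[Gauss-Seidel] macro 4: S0 reads c0=3 → after 1×micro: 3; S1 reads c0=3 → after 2×micro: 3 ⇒ (c0=3, c1=3)
[Gauss-Seidel] macro 5: S0 reads c0=3 → after 1×micro: 3; S1 reads c0=3 → after 2×micro: 3 ⇒ (c0=3, c1=3)
[Gauss-Seidel] macro 6: S0 reads c0=3 → after 1×micro: 3; S1 reads c0=3 → after 2×micro: 3 ⇒ (c0=3, c1=3)
[Gauss-Seidel] macro 7: S0 reads c0=3 → after 1×micro: 3; S1 reads c0=3 → after 2×micro: 3 ⇒ (c0=3, c1=3)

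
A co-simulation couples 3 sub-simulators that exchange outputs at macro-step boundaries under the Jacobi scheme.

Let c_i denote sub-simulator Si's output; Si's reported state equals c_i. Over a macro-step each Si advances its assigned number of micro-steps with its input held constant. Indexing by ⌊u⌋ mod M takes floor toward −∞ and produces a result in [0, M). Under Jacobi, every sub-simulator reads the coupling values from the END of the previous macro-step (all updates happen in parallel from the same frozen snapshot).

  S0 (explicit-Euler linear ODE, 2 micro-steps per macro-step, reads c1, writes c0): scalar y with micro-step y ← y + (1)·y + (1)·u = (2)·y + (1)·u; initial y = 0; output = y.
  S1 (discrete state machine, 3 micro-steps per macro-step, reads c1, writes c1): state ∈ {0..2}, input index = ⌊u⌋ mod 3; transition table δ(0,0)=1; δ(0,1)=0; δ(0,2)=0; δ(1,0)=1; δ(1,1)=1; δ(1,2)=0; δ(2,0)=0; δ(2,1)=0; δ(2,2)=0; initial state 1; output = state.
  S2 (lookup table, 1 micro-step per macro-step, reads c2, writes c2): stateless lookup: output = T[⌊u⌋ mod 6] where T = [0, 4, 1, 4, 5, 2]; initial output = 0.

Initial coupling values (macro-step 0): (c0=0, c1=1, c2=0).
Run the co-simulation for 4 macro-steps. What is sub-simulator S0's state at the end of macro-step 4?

macro 1: S0 reads c1=1 → after 2×micro: 3; S1 reads c1=1 → after 3×micro: 1; S2 reads c2=0 → after 1×micro: 0 ⇒ (c0=3, c1=1, c2=0)
macro 2: S0 reads c1=1 → after 2×micro: 15; S1 reads c1=1 → after 3×micro: 1; S2 reads c2=0 → after 1×micro: 0 ⇒ (c0=15, c1=1, c2=0)
macro 3: S0 reads c1=1 → after 2×micro: 63; S1 reads c1=1 → after 3×micro: 1; S2 reads c2=0 → after 1×micro: 0 ⇒ (c0=63, c1=1, c2=0)
macro 4: S0 reads c1=1 → after 2×micro: 255; S1 reads c1=1 → after 3×micro: 1; S2 reads c2=0 → after 1×micro: 0 ⇒ (c0=255, c1=1, c2=0)

S0 state at macro-step 4 = 255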